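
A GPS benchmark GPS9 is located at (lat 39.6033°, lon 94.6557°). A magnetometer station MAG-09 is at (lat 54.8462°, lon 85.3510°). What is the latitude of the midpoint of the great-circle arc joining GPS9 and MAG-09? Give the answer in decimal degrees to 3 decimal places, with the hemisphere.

Bx = cos φ₂ cos Δλ = 0.568197,  By = cos φ₂ sin Δλ = -0.093094
φₘ = atan2(sin φ₁ + sin φ₂, √((cos φ₁ + Bx)² + By²)) = 47.31702°
λₘ = λ₁ + atan2(By, cos φ₁ + Bx) = 90.67765°

47.317°N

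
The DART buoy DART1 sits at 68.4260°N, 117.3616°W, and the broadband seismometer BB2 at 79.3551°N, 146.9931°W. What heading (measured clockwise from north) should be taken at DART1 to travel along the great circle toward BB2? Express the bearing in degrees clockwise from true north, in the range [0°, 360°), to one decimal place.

336.7°

Δλ = -29.6315°
y = sin Δλ · cos φ₂ = -0.091330
x = cos φ₁ sin φ₂ − sin φ₁ cos φ₂ cos Δλ = 0.212059
θ = atan2(y, x) = -23.3007° → 336.6993° (mod 360°)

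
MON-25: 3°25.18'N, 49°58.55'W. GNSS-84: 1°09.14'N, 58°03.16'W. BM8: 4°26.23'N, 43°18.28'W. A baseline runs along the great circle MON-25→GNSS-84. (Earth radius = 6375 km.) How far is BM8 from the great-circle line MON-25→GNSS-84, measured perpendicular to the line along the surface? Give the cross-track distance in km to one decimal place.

85.8 km

MON-25: φ = +3.41967°, λ = -49.97583°
GNSS-84: φ = +1.15233°, λ = -58.05267°
BM8: φ = +4.43717°, λ = -43.30467°
δ₁₃ = central angle MON-25→BM8 = 0.117508 rad  (haversine)
θ₁₃ = bearing MON-25→BM8 = 81.089°,  θ₁₂ = bearing MON-25→GNSS-84 = 254.495°
dₓₜ = R·arcsin(sin δ₁₃ · sin(θ₁₃ − θ₁₂)) = 6375·arcsin(0.11724·sin(-173.406°)) = -85.830 km
|dₓₜ| = 85.830 km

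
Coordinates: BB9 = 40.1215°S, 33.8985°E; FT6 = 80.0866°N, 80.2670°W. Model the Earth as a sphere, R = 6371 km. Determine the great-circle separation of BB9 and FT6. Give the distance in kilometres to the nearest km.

14847 km

Δφ = 120.2081°,  Δλ = -114.1655°
a = sin²(Δφ/2) + cos φ₁ cos φ₂ sin²(Δλ/2) = 0.844341
c = 2·arcsin(√a) = 2.330466 rad = 133.5258°
d = R·c = 6371 × 2.330466 = 14847.4 km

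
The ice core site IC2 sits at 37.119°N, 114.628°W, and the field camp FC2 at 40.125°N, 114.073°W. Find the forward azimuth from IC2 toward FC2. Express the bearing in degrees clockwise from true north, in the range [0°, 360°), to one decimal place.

8.0°

Δλ = 0.5550°
y = sin Δλ · cos φ₂ = 0.007407
x = cos φ₁ sin φ₂ − sin φ₁ cos φ₂ cos Δλ = 0.052462
θ = atan2(y, x) = 8.0359° → 8.0359° (mod 360°)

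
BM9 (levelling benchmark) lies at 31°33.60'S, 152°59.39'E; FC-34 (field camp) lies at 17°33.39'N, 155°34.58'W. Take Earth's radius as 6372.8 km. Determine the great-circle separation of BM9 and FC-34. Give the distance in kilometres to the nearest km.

BM9: φ = -31.56000°, λ = +152.98983°
FC-34: φ = +17.55650°, λ = -155.57633°
Δφ = 49.1165°,  Δλ = 51.4338°
a = sin²(Δφ/2) + cos φ₁ cos φ₂ sin²(Δλ/2) = 0.325706
c = 2·arcsin(√a) = 1.214733 rad = 69.5991°
d = R·c = 6372.8 × 1.214733 = 7741.3 km

7741 km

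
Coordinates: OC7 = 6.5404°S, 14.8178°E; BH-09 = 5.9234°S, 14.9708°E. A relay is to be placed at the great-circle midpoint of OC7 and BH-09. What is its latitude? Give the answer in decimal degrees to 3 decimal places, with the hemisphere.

Bx = cos φ₂ cos Δλ = 0.994657,  By = cos φ₂ sin Δλ = 0.002656
φₘ = atan2(sin φ₁ + sin φ₂, √((cos φ₁ + Bx)² + By²)) = -6.23191°
λₘ = λ₁ + atan2(By, cos φ₁ + Bx) = 14.89434°

6.232°S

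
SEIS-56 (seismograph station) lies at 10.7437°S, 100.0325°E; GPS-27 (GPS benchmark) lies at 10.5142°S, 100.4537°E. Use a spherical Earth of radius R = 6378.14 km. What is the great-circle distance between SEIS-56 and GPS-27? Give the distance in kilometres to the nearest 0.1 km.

Δφ = 0.2295°,  Δλ = 0.4212°
a = sin²(Δφ/2) + cos φ₁ cos φ₂ sin²(Δλ/2) = 0.000017
c = 2·arcsin(√a) = 0.008261 rad = 0.4733°
d = R·c = 6378.14 × 0.008261 = 52.7 km

52.7 km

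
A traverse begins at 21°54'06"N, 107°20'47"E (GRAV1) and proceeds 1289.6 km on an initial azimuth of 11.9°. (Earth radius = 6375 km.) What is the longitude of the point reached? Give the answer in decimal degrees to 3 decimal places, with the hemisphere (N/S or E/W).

110.185°E

GRAV1: φ = +21.90167°, λ = +107.34639°
δ = d/R = 1289.6/6375 = 0.202290 rad
φ₂ = arcsin(sin φ₁ cos δ + cos φ₁ sin δ cos θ)
   = arcsin(0.37301·0.97961 + 0.92783·0.20091·0.97851) = 33.21724°
λ₂ = λ₁ + atan2(sin θ sin δ cos φ₁, cos δ − sin φ₁ sin φ₂) = 110.18489°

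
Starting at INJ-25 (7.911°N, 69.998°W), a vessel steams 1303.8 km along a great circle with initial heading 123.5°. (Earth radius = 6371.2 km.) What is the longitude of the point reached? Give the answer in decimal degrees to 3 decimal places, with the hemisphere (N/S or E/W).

δ = d/R = 1303.8/6371.2 = 0.204640 rad
φ₂ = arcsin(sin φ₁ cos δ + cos φ₁ sin δ cos θ)
   = arcsin(0.13763·0.97913 + 0.99048·0.20321·-0.55194) = 1.35625°
λ₂ = λ₁ + atan2(sin θ sin δ cos φ₁, cos δ − sin φ₁ sin φ₂) = -60.23896°

60.239°W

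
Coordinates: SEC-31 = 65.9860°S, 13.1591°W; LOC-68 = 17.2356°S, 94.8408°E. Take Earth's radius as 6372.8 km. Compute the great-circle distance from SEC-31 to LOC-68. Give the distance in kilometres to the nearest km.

9047 km

Δφ = 48.7504°,  Δλ = 107.9999°
a = sin²(Δφ/2) + cos φ₁ cos φ₂ sin²(Δλ/2) = 0.424727
c = 2·arcsin(√a) = 1.419676 rad = 81.3414°
d = R·c = 6372.8 × 1.419676 = 9047.3 km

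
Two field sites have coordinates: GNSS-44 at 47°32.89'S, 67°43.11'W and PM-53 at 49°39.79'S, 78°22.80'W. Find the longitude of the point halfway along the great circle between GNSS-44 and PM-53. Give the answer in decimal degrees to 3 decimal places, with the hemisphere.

GNSS-44: φ = -47.54817°, λ = -67.71850°
PM-53: φ = -49.66317°, λ = -78.38000°
Bx = cos φ₂ cos Δλ = 0.636106,  By = cos φ₂ sin Δλ = -0.119751
φₘ = atan2(sin φ₁ + sin φ₂, √((cos φ₁ + Bx)² + By²)) = -48.72877°
λₘ = λ₁ + atan2(By, cos φ₁ + Bx) = -72.93729°

72.937°W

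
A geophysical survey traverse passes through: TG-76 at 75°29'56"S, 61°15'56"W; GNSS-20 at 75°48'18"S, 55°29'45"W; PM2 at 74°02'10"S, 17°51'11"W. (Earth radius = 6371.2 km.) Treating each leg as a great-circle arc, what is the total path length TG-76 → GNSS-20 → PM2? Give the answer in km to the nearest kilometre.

TG-76: φ = -75.49889°, λ = -61.26556°
GNSS-20: φ = -75.80500°, λ = -55.49583°
PM2: φ = -74.03611°, λ = -17.85306°
TG-76→GNSS-20: c = 0.025509 rad, d = 162.52 km
GNSS-20→PM2: c = 0.170595 rad, d = 1086.90 km
Total = 162.52 + 1086.90 = 1249.42 km

1249 km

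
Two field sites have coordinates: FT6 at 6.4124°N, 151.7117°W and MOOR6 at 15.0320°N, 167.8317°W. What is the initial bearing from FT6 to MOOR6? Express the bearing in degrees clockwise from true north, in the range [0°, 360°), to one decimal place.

299.9°

Δλ = -16.1200°
y = sin Δλ · cos φ₂ = -0.268149
x = cos φ₁ sin φ₂ − sin φ₁ cos φ₂ cos Δλ = 0.154114
θ = atan2(y, x) = -60.1125° → 299.8875° (mod 360°)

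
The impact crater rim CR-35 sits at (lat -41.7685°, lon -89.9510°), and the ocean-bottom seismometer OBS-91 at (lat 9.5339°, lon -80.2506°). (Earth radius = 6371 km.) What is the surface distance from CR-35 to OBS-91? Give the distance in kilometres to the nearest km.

5790 km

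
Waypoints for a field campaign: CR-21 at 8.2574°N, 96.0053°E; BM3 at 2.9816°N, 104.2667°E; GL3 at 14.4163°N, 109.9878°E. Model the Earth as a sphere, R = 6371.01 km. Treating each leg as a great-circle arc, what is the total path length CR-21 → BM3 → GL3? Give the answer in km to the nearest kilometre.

CR-21→BM3: c = 0.170454 rad, d = 1085.96 km
BM3→GL3: c = 0.222569 rad, d = 1417.99 km
Total = 1085.96 + 1417.99 = 2503.95 km

2504 km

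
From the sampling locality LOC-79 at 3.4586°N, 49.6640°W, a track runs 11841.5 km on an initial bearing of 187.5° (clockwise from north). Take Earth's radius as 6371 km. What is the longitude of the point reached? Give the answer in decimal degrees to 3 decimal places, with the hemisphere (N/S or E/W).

δ = d/R = 11841.5/6371 = 1.858656 rad
φ₂ = arcsin(sin φ₁ cos δ + cos φ₁ sin δ cos θ)
   = arcsin(0.06033·-0.28390 + 0.99818·0.95885·-0.99144) = -75.02662°
λ₂ = λ₁ + atan2(sin θ sin δ cos φ₁, cos δ − sin φ₁ sin φ₂) = 159.30942°

159.309°E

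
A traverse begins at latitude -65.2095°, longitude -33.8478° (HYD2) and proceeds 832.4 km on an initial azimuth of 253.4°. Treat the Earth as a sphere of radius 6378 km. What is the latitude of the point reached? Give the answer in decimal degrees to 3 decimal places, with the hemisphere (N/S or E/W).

δ = d/R = 832.4/6378 = 0.130511 rad
φ₂ = arcsin(sin φ₁ cos δ + cos φ₁ sin δ cos θ)
   = arcsin(-0.90785·0.99150 + 0.41930·0.13014·-0.28569) = -66.30758°
λ₂ = λ₁ + atan2(sin θ sin δ cos φ₁, cos δ − sin φ₁ sin φ₂) = -51.92964°

66.308°S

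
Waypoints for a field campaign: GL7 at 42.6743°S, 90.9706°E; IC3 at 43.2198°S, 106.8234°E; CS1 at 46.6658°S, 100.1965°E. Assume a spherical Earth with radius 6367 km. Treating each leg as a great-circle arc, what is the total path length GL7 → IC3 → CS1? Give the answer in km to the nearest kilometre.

1935 km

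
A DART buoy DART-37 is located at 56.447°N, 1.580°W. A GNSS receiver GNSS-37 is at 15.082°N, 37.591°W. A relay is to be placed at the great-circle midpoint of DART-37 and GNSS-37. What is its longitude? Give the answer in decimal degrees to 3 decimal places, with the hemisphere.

Bx = cos φ₂ cos Δλ = 0.781041,  By = cos φ₂ sin Δλ = -0.567689
φₘ = atan2(sin φ₁ + sin φ₂, √((cos φ₁ + Bx)² + By²)) = 37.03205°
λₘ = λ₁ + atan2(By, cos φ₁ + Bx) = -24.63624°

24.636°W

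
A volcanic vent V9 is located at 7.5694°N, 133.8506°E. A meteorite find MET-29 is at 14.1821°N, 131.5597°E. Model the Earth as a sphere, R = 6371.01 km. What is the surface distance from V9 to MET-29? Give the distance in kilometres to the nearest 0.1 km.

776.6 km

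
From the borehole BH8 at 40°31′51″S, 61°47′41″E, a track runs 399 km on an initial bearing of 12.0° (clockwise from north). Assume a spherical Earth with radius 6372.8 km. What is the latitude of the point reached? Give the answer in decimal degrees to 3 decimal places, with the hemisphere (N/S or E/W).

BH8: φ = -40.53083°, λ = +61.79472°
δ = d/R = 399/6372.8 = 0.062610 rad
φ₂ = arcsin(sin φ₁ cos δ + cos φ₁ sin δ cos θ)
   = arcsin(-0.64986·0.99804 + 0.76006·0.06257·0.97815) = -37.01809°
λ₂ = λ₁ + atan2(sin θ sin δ cos φ₁, cos δ − sin φ₁ sin φ₂) = 62.72827°

37.018°S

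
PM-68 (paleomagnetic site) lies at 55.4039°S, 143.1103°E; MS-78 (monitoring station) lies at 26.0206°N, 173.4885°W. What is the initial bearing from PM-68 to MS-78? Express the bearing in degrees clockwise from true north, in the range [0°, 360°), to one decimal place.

38.1°

Δλ = 43.4012°
y = sin Δλ · cos φ₂ = 0.617456
x = cos φ₁ sin φ₂ − sin φ₁ cos φ₂ cos Δλ = 0.786547
θ = atan2(y, x) = 38.1326° → 38.1326° (mod 360°)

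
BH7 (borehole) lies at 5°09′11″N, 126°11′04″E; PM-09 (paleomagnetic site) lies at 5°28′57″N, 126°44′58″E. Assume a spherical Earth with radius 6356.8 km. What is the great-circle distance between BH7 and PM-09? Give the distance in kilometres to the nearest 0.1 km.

BH7: φ = +5.15306°, λ = +126.18444°
PM-09: φ = +5.48250°, λ = +126.74944°
Δφ = 0.3294°,  Δλ = 0.5650°
a = sin²(Δφ/2) + cos φ₁ cos φ₂ sin²(Δλ/2) = 0.000032
c = 2·arcsin(√a) = 0.011378 rad = 0.6519°
d = R·c = 6356.8 × 0.011378 = 72.3 km

72.3 km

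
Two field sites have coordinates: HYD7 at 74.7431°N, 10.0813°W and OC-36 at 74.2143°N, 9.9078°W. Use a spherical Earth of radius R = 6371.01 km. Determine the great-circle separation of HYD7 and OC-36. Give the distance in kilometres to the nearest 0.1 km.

59.0 km

Δφ = -0.5288°,  Δλ = 0.1735°
a = sin²(Δφ/2) + cos φ₁ cos φ₂ sin²(Δλ/2) = 0.000021
c = 2·arcsin(√a) = 0.009265 rad = 0.5308°
d = R·c = 6371.01 × 0.009265 = 59.0 km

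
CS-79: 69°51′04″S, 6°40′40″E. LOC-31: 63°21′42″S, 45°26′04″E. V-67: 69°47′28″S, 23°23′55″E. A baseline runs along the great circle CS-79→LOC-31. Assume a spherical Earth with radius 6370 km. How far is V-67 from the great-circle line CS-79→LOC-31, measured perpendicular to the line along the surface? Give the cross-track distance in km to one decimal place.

126.2 km

CS-79: φ = -69.85111°, λ = +6.67778°
LOC-31: φ = -63.36167°, λ = +45.43444°
V-67: φ = -69.79111°, λ = +23.39861°
δ₁₃ = central angle CS-79→V-67 = 0.100359 rad  (haversine)
θ₁₃ = bearing CS-79→V-67 = 97.262°,  θ₁₂ = bearing CS-79→LOC-31 = 85.855°
dₓₜ = R·arcsin(sin δ₁₃ · sin(θ₁₃ − θ₁₂)) = 6370·arcsin(0.10019·sin(11.407°)) = 126.230 km
|dₓₜ| = 126.230 km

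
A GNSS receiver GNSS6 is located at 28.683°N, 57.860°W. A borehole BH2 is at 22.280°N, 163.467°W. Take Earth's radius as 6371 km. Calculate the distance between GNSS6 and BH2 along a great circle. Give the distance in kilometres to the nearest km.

10240 km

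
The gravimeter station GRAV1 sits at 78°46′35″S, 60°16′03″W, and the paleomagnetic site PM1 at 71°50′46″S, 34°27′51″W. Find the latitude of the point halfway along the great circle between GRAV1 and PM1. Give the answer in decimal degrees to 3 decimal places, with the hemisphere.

GRAV1: φ = -78.77639°, λ = -60.26750°
PM1: φ = -71.84611°, λ = -34.46417°
Bx = cos φ₂ cos Δλ = 0.280505,  By = cos φ₂ sin Δλ = 0.135621
φₘ = atan2(sin φ₁ + sin φ₂, √((cos φ₁ + Bx)² + By²)) = -75.64739°
λₘ = λ₁ + atan2(By, cos φ₁ + Bx) = -44.33702°

75.647°S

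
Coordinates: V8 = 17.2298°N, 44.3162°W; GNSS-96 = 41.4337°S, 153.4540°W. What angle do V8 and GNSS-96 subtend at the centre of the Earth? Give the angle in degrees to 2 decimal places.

115.52°

Δφ = -58.6635°,  Δλ = -109.1378°
a = sin²(Δφ/2) + cos φ₁ cos φ₂ sin²(Δλ/2) = 0.715387
c = 2·arcsin(√a) = 2.016147 rad = 115.5167°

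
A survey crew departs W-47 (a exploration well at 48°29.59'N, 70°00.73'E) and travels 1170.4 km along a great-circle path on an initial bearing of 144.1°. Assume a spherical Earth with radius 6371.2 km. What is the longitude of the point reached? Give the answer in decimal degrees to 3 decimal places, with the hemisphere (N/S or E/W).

78.010°E

W-47: φ = +48.49317°, λ = +70.01217°
δ = d/R = 1170.4/6371.2 = 0.183702 rad
φ₂ = arcsin(sin φ₁ cos δ + cos φ₁ sin δ cos θ)
   = arcsin(0.74888·0.98317 + 0.66271·0.18267·-0.81004) = 39.65883°
λ₂ = λ₁ + atan2(sin θ sin δ cos φ₁, cos δ − sin φ₁ sin φ₂) = 78.00985°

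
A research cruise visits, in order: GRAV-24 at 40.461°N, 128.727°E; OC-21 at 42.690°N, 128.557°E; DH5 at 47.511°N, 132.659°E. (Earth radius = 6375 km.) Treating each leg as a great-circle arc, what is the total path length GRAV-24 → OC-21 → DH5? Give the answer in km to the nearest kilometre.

GRAV-24→OC-21: c = 0.038967 rad, d = 248.41 km
OC-21→DH5: c = 0.098118 rad, d = 625.50 km
Total = 248.41 + 625.50 = 873.91 km

874 km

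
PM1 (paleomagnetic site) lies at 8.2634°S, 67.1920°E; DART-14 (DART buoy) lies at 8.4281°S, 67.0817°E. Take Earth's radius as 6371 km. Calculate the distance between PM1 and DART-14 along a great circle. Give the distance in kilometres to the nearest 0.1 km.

22.0 km

Δφ = -0.1647°,  Δλ = -0.1103°
a = sin²(Δφ/2) + cos φ₁ cos φ₂ sin²(Δλ/2) = 0.000003
c = 2·arcsin(√a) = 0.003448 rad = 0.1976°
d = R·c = 6371 × 0.003448 = 22.0 km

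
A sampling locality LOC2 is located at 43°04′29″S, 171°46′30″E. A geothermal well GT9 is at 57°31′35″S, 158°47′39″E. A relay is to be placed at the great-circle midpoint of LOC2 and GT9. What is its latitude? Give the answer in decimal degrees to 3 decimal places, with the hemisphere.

50.477°S

LOC2: φ = -43.07472°, λ = +171.77500°
GT9: φ = -57.52639°, λ = +158.79417°
Bx = cos φ₂ cos Δλ = 0.523190,  By = cos φ₂ sin Δλ = -0.120604
φₘ = atan2(sin φ₁ + sin φ₂, √((cos φ₁ + Bx)² + By²)) = -50.47726°
λₘ = λ₁ + atan2(By, cos φ₁ + Bx) = 166.27996°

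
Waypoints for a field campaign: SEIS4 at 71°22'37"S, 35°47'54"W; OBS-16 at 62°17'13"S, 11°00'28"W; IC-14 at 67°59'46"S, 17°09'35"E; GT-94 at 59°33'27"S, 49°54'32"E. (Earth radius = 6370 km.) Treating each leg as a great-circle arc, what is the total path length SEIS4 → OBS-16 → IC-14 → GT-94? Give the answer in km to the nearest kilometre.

SEIS4: φ = -71.37694°, λ = -35.79833°
OBS-16: φ = -62.28694°, λ = -11.00778°
IC-14: φ = -67.99611°, λ = +17.15972°
GT-94: φ = -59.55750°, λ = +49.90889°
SEIS4→OBS-16: c = 0.229607 rad, d = 1462.60 km
OBS-16→IC-14: c = 0.226738 rad, d = 1444.32 km
IC-14→GT-94: c = 0.287348 rad, d = 1830.41 km
Total = 1462.60 + 1444.32 + 1830.41 = 4737.32 km

4737 km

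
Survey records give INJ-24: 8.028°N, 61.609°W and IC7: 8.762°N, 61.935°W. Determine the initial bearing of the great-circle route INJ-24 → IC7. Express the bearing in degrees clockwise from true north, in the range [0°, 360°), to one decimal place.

Δλ = -0.3260°
y = sin Δλ · cos φ₂ = -0.005623
x = cos φ₁ sin φ₂ − sin φ₁ cos φ₂ cos Δλ = 0.012813
θ = atan2(y, x) = -23.6963° → 336.3037° (mod 360°)

336.3°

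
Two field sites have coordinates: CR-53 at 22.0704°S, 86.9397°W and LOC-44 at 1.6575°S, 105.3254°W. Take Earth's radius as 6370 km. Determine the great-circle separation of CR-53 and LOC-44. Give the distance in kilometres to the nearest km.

Δφ = 20.4129°,  Δλ = -18.3857°
a = sin²(Δφ/2) + cos φ₁ cos φ₂ sin²(Δλ/2) = 0.055041
c = 2·arcsin(√a) = 0.473630 rad = 27.1370°
d = R·c = 6370 × 0.473630 = 3017.0 km

3017 km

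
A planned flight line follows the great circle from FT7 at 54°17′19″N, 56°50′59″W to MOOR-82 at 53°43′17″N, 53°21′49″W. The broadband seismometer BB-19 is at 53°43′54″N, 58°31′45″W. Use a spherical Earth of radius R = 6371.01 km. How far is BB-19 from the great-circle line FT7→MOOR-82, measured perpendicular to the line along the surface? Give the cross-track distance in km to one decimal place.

85.6 km

FT7: φ = +54.28861°, λ = -56.84972°
MOOR-82: φ = +53.72139°, λ = -53.36361°
BB-19: φ = +53.73167°, λ = -58.52917°
δ₁₃ = central angle FT7→BB-19 = 0.019778 rad  (haversine)
θ₁₃ = bearing FT7→BB-19 = 241.244°,  θ₁₂ = bearing FT7→MOOR-82 = 104.060°
dₓₜ = R·arcsin(sin δ₁₃ · sin(θ₁₃ − θ₁₂)) = 6371.01·arcsin(0.01978·sin(137.184°)) = 85.634 km
|dₓₜ| = 85.634 km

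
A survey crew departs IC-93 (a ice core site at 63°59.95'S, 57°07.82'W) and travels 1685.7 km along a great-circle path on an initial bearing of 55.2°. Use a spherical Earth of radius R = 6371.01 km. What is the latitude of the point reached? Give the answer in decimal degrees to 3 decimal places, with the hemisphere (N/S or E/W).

IC-93: φ = -63.99917°, λ = -57.13033°
δ = d/R = 1685.7/6371.01 = 0.264589 rad
φ₂ = arcsin(sin φ₁ cos δ + cos φ₁ sin δ cos θ)
   = arcsin(-0.89879·0.96520 + 0.43838·0.26151·0.57071) = -53.32934°
λ₂ = λ₁ + atan2(sin θ sin δ cos φ₁, cos δ − sin φ₁ sin φ₂) = -36.05649°

53.329°S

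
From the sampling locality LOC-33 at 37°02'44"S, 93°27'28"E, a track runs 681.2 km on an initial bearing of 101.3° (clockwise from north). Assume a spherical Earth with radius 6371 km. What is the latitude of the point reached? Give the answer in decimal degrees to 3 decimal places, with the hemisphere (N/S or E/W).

LOC-33: φ = -37.04556°, λ = +93.45778°
δ = d/R = 681.2/6371 = 0.106922 rad
φ₂ = arcsin(sin φ₁ cos δ + cos φ₁ sin δ cos θ)
   = arcsin(-0.60245·0.99429 + 0.79816·0.10672·-0.19595) = -38.00278°
λ₂ = λ₁ + atan2(sin θ sin δ cos φ₁, cos δ − sin φ₁ sin φ₂) = 101.08962°

38.003°S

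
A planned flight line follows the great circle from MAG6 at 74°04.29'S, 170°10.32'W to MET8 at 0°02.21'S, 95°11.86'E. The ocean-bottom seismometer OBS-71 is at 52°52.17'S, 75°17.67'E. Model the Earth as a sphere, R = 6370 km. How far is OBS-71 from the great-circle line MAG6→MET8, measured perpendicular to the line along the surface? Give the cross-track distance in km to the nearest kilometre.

2731 km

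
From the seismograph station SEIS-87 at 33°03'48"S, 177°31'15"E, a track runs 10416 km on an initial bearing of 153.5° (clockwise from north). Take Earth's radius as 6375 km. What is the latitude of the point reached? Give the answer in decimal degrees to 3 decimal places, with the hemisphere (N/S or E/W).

45.572°S

SEIS-87: φ = -33.06333°, λ = +177.52083°
δ = d/R = 10416/6375 = 1.633882 rad
φ₂ = arcsin(sin φ₁ cos δ + cos φ₁ sin δ cos θ)
   = arcsin(-0.54557·-0.06304 + 0.83807·0.99801·-0.89493) = -45.57187°
λ₂ = λ₁ + atan2(sin θ sin δ cos φ₁, cos δ − sin φ₁ sin φ₂) = -41.98411°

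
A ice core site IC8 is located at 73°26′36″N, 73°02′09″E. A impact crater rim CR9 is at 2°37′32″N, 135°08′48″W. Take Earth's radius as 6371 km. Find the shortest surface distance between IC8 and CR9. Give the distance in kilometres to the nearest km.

11336 km

IC8: φ = +73.44333°, λ = +73.03583°
CR9: φ = +2.62556°, λ = -135.14667°
Δφ = -70.8178°,  Δλ = 151.8175°
a = sin²(Δφ/2) + cos φ₁ cos φ₂ sin²(Δλ/2) = 0.603504
c = 2·arcsin(√a) = 1.779312 rad = 101.9470°
d = R·c = 6371 × 1.779312 = 11336.0 km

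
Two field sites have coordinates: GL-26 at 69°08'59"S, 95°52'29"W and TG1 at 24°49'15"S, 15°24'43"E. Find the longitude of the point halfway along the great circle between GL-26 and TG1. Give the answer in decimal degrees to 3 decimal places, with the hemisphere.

7.665°W

GL-26: φ = -69.14972°, λ = -95.87472°
TG1: φ = -24.82083°, λ = +15.41194°
Bx = cos φ₂ cos Δλ = -0.329499,  By = cos φ₂ sin Δλ = 0.845703
φₘ = atan2(sin φ₁ + sin φ₂, √((cos φ₁ + Bx)² + By²)) = -58.00433°
λₘ = λ₁ + atan2(By, cos φ₁ + Bx) = -7.66462°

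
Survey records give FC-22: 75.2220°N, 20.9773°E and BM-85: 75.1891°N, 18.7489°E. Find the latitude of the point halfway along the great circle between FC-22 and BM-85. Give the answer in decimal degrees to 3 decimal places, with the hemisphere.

75.208°N

Bx = cos φ₂ cos Δλ = 0.255436,  By = cos φ₂ sin Δλ = -0.009940
φₘ = atan2(sin φ₁ + sin φ₂, √((cos φ₁ + Bx)² + By²)) = 75.20822°
λₘ = λ₁ + atan2(By, cos φ₁ + Bx) = 19.86189°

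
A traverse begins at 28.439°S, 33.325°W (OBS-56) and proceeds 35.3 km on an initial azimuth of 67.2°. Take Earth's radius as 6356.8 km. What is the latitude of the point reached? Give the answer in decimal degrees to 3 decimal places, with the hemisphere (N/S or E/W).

δ = d/R = 35.3/6356.8 = 0.005553 rad
φ₂ = arcsin(sin φ₁ cos δ + cos φ₁ sin δ cos θ)
   = arcsin(-0.47622·0.99998 + 0.87932·0.00555·0.38752) = -28.31530°
λ₂ = λ₁ + atan2(sin θ sin δ cos φ₁, cos δ − sin φ₁ sin φ₂) = -32.99183°

28.315°S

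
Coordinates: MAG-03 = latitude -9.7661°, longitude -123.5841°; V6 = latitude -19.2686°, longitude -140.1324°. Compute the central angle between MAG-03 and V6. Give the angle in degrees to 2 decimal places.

18.60°

Δφ = -9.5025°,  Δλ = -16.5483°
a = sin²(Δφ/2) + cos φ₁ cos φ₂ sin²(Δλ/2) = 0.026127
c = 2·arcsin(√a) = 0.324704 rad = 18.6042°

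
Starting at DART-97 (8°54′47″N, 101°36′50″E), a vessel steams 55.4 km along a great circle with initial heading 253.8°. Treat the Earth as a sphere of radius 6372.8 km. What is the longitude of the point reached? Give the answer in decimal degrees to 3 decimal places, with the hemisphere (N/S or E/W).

101.130°E

DART-97: φ = +8.91306°, λ = +101.61389°
δ = d/R = 55.4/6372.8 = 0.008693 rad
φ₂ = arcsin(sin φ₁ cos δ + cos φ₁ sin δ cos θ)
   = arcsin(0.15494·0.99996 + 0.98792·0.00869·-0.27899) = 8.77378°
λ₂ = λ₁ + atan2(sin θ sin δ cos φ₁, cos δ − sin φ₁ sin φ₂) = 101.12992°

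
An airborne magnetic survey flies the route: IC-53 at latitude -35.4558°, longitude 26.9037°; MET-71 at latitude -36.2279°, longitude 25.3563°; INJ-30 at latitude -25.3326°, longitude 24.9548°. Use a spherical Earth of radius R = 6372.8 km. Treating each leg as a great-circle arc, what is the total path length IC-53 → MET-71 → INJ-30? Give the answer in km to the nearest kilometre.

1376 km

IC-53→MET-71: c = 0.025707 rad, d = 163.83 km
MET-71→INJ-30: c = 0.190254 rad, d = 1212.45 km
Total = 163.83 + 1212.45 = 1376.28 km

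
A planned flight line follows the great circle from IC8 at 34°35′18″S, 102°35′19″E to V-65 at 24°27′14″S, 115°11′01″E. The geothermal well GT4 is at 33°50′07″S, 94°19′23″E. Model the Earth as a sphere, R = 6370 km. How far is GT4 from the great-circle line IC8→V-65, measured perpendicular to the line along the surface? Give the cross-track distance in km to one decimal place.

524.8 km

IC8: φ = -34.58833°, λ = +102.58861°
V-65: φ = -24.45389°, λ = +115.18361°
GT4: φ = -33.83528°, λ = +94.32306°
δ₁₃ = central angle IC8→GT4 = 0.119986 rad  (haversine)
θ₁₃ = bearing IC8→GT4 = 273.950°,  θ₁₂ = bearing IC8→V-65 = 50.518°
dₓₜ = R·arcsin(sin δ₁₃ · sin(θ₁₃ − θ₁₂)) = 6370·arcsin(0.11970·sin(223.432°)) = -524.789 km
|dₓₜ| = 524.789 km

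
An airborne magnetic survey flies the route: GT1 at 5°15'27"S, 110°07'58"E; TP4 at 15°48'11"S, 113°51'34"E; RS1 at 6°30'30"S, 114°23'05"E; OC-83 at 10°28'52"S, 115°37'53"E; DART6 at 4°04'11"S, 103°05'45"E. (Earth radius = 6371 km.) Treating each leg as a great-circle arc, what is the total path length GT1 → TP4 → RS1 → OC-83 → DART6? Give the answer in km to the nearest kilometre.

4294 km

GT1: φ = -5.25750°, λ = +110.13278°
TP4: φ = -15.80306°, λ = +113.85944°
RS1: φ = -6.50833°, λ = +114.38472°
OC-83: φ = -10.48111°, λ = +115.63139°
DART6: φ = -4.06972°, λ = +103.09583°
GT1→TP4: c = 0.194814 rad, d = 1241.16 km
TP4→RS1: c = 0.162472 rad, d = 1035.11 km
RS1→OC-83: c = 0.072599 rad, d = 462.53 km
OC-83→DART6: c = 0.244063 rad, d = 1554.93 km
Total = 1241.16 + 1035.11 + 462.53 + 1554.93 = 4293.73 km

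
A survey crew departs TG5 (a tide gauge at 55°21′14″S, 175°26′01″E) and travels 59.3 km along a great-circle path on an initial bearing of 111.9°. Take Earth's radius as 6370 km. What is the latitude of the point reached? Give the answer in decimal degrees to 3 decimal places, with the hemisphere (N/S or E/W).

TG5: φ = -55.35389°, λ = +175.43361°
δ = d/R = 59.3/6370 = 0.009309 rad
φ₂ = arcsin(sin φ₁ cos δ + cos φ₁ sin δ cos θ)
   = arcsin(-0.82268·0.99996 + 0.56851·0.00931·-0.37299) = -55.54972°
λ₂ = λ₁ + atan2(sin θ sin δ cos φ₁, cos δ − sin φ₁ sin φ₂) = 176.30848°

55.550°S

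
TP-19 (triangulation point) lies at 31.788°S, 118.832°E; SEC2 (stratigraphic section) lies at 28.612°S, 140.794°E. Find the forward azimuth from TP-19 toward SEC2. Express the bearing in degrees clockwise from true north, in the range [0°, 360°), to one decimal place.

86.2°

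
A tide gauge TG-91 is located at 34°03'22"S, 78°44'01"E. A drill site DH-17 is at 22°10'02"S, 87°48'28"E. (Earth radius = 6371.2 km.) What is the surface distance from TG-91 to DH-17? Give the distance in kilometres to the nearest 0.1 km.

TG-91: φ = -34.05611°, λ = +78.73361°
DH-17: φ = -22.16722°, λ = +87.80778°
Δφ = 11.8889°,  Δλ = 9.0742°
a = sin²(Δφ/2) + cos φ₁ cos φ₂ sin²(Δλ/2) = 0.015527
c = 2·arcsin(√a) = 0.249861 rad = 14.3160°
d = R·c = 6371.2 × 0.249861 = 1591.9 km

1591.9 km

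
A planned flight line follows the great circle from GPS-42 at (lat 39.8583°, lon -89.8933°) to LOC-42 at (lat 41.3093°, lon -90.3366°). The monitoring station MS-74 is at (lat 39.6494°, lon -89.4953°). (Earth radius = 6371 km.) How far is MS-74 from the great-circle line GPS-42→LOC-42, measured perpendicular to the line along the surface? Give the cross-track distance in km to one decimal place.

28.0 km

δ₁₃ = central angle GPS-42→MS-74 = 0.006466 rad  (haversine)
θ₁₃ = bearing GPS-42→MS-74 = 124.195°,  θ₁₂ = bearing GPS-42→LOC-42 = 347.081°
dₓₜ = R·arcsin(sin δ₁₃ · sin(θ₁₃ − θ₁₂)) = 6371·arcsin(0.00647·sin(-222.886°)) = 28.036 km
|dₓₜ| = 28.036 km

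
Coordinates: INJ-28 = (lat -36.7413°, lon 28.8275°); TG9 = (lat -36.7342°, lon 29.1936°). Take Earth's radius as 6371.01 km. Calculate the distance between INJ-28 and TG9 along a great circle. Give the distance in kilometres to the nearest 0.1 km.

32.6 km

Δφ = 0.0071°,  Δλ = 0.3661°
a = sin²(Δφ/2) + cos φ₁ cos φ₂ sin²(Δλ/2) = 0.000007
c = 2·arcsin(√a) = 0.005122 rad = 0.2935°
d = R·c = 6371.01 × 0.005122 = 32.6 km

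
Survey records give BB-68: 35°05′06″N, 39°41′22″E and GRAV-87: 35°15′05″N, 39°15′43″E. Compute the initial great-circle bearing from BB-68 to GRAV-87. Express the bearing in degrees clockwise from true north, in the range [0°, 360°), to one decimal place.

295.6°

BB-68: φ = +35.08500°, λ = +39.68944°
GRAV-87: φ = +35.25139°, λ = +39.26194°
Δλ = -0.4275°
y = sin Δλ · cos φ₂ = -0.006093
x = cos φ₁ sin φ₂ − sin φ₁ cos φ₂ cos Δλ = 0.002917
θ = atan2(y, x) = -64.4168° → 295.5832° (mod 360°)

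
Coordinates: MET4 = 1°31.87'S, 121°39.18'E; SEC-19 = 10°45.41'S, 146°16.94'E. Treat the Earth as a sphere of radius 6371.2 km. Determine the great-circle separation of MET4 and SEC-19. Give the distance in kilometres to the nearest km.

2907 km

MET4: φ = -1.53117°, λ = +121.65300°
SEC-19: φ = -10.75683°, λ = +146.28233°
Δφ = -9.2257°,  Δλ = 24.6293°
a = sin²(Δφ/2) + cos φ₁ cos φ₂ sin²(Δλ/2) = 0.051141
c = 2·arcsin(√a) = 0.456234 rad = 26.1403°
d = R·c = 6371.2 × 0.456234 = 2906.8 km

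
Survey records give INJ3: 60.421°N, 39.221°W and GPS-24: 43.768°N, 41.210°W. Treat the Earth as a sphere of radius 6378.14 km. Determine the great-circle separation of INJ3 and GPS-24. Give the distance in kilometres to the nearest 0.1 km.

1858.6 km

Δφ = -16.6530°,  Δλ = -1.9890°
a = sin²(Δφ/2) + cos φ₁ cos φ₂ sin²(Δλ/2) = 0.021078
c = 2·arcsin(√a) = 0.291398 rad = 16.6959°
d = R·c = 6378.14 × 0.291398 = 1858.6 km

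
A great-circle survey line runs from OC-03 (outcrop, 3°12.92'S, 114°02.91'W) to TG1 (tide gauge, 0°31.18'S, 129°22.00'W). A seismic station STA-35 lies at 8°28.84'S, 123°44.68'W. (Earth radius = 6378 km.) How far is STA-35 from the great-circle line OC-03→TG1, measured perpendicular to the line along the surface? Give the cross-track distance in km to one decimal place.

OC-03: φ = -3.21533°, λ = -114.04850°
TG1: φ = -0.51967°, λ = -129.36667°
STA-35: φ = -8.48067°, λ = -123.74467°
δ₁₃ = central angle OC-03→STA-35 = 0.191743 rad  (haversine)
θ₁₃ = bearing OC-03→STA-35 = 240.941°,  θ₁₂ = bearing OC-03→TG1 = 279.675°
dₓₜ = R·arcsin(sin δ₁₃ · sin(θ₁₃ − θ₁₂)) = 6378·arcsin(0.19057·sin(-38.734°)) = -762.331 km
|dₓₜ| = 762.331 km

762.3 km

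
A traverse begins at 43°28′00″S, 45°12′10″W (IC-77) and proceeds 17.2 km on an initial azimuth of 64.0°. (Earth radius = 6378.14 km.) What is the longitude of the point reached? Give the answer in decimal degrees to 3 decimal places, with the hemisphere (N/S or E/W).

45.012°W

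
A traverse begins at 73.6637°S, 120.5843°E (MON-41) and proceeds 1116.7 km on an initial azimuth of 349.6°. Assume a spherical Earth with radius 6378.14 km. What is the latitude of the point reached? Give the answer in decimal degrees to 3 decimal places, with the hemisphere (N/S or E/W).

δ = d/R = 1116.7/6378.14 = 0.175082 rad
φ₂ = arcsin(sin φ₁ cos δ + cos φ₁ sin δ cos θ)
   = arcsin(-0.95963·0.98471 + 0.28127·0.17419·0.98357) = -63.73625°
λ₂ = λ₁ + atan2(sin θ sin δ cos φ₁, cos δ − sin φ₁ sin φ₂) = 116.50941°

63.736°S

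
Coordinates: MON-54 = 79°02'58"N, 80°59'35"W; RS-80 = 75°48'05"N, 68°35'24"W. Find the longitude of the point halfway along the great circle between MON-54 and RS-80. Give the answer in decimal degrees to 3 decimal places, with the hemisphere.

MON-54: φ = +79.04944°, λ = -80.99306°
RS-80: φ = +75.80139°, λ = -68.59000°
Bx = cos φ₂ cos Δλ = 0.239559,  By = cos φ₂ sin Δλ = 0.052684
φₘ = atan2(sin φ₁ + sin φ₂, √((cos φ₁ + Bx)² + By²)) = 77.49553°
λₘ = λ₁ + atan2(By, cos φ₁ + Bx) = -74.00024°

74.000°W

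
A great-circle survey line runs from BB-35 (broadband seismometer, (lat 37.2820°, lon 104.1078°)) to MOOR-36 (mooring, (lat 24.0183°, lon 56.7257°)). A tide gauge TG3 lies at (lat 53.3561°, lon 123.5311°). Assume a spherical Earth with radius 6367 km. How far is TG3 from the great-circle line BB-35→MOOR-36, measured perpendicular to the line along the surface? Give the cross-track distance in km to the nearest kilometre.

δ₁₃ = central angle BB-35→TG3 = 0.365689 rad  (haversine)
θ₁₃ = bearing BB-35→TG3 = 33.713°,  θ₁₂ = bearing BB-35→MOOR-36 = 265.680°
dₓₜ = R·arcsin(sin δ₁₃ · sin(θ₁₃ − θ₁₂)) = 6367·arcsin(0.35759·sin(-231.967°)) = 1817.926 km
|dₓₜ| = 1817.926 km

1818 km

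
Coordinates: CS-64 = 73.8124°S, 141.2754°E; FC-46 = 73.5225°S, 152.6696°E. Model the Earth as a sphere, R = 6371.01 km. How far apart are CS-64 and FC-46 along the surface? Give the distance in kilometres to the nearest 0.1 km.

357.2 km

Δφ = 0.2899°,  Δλ = 11.3942°
a = sin²(Δφ/2) + cos φ₁ cos φ₂ sin²(Δλ/2) = 0.000786
c = 2·arcsin(√a) = 0.056065 rad = 3.2123°
d = R·c = 6371.01 × 0.056065 = 357.2 km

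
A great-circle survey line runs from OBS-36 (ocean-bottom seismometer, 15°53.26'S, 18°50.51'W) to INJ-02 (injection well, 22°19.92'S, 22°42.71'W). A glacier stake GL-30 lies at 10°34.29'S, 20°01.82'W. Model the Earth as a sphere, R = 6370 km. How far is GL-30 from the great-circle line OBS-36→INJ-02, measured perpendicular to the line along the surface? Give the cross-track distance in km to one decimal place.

OBS-36: φ = -15.88767°, λ = -18.84183°
INJ-02: φ = -22.33200°, λ = -22.71183°
GL-30: φ = -10.57150°, λ = -20.03033°
δ₁₃ = central angle OBS-36→GL-30 = 0.094955 rad  (haversine)
θ₁₃ = bearing OBS-36→GL-30 = 347.581°,  θ₁₂ = bearing OBS-36→INJ-02 = 208.960°
dₓₜ = R·arcsin(sin δ₁₃ · sin(θ₁₃ − θ₁₂)) = 6370·arcsin(0.09481·sin(138.622°)) = 399.492 km
|dₓₜ| = 399.492 km

399.5 km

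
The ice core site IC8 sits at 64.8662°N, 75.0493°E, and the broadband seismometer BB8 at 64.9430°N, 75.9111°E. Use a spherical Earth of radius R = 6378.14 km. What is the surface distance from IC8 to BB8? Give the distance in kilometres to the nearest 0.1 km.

41.6 km

Δφ = 0.0768°,  Δλ = 0.8618°
a = sin²(Δφ/2) + cos φ₁ cos φ₂ sin²(Δλ/2) = 0.000011
c = 2·arcsin(√a) = 0.006519 rad = 0.3735°
d = R·c = 6378.14 × 0.006519 = 41.6 km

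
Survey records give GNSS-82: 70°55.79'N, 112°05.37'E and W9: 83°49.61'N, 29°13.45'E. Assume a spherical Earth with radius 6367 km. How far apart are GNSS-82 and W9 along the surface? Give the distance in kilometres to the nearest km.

2141 km

GNSS-82: φ = +70.92983°, λ = +112.08950°
W9: φ = +83.82683°, λ = +29.22417°
Δφ = 12.8970°,  Δλ = -82.8653°
a = sin²(Δφ/2) + cos φ₁ cos φ₂ sin²(Δλ/2) = 0.027999
c = 2·arcsin(√a) = 0.336238 rad = 19.2650°
d = R·c = 6367 × 0.336238 = 2140.8 km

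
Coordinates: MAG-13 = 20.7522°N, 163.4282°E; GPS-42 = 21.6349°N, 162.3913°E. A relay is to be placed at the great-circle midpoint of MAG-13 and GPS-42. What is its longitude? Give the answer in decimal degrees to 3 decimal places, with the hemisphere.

Bx = cos φ₂ cos Δλ = 0.929400,  By = cos φ₂ sin Δλ = -0.016821
φₘ = atan2(sin φ₁ + sin φ₂, √((cos φ₁ + Bx)² + By²)) = 21.19434°
λₘ = λ₁ + atan2(By, cos φ₁ + Bx) = 162.91130°

162.911°E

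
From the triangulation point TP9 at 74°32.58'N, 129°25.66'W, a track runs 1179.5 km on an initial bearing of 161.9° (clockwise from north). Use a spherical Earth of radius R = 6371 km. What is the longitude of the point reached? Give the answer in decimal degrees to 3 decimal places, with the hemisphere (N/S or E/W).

121.862°W

TP9: φ = +74.54300°, λ = -129.42767°
δ = d/R = 1179.5/6371 = 0.185136 rad
φ₂ = arcsin(sin φ₁ cos δ + cos φ₁ sin δ cos θ)
   = arcsin(0.96383·0.98291 + 0.26652·0.18408·-0.95052) = 64.25389°
λ₂ = λ₁ + atan2(sin θ sin δ cos φ₁, cos δ − sin φ₁ sin φ₂) = -121.86237°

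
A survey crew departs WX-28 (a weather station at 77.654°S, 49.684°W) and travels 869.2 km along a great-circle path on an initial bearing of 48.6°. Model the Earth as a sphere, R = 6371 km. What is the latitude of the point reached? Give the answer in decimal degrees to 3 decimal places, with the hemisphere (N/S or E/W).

71.544°S

δ = d/R = 869.2/6371 = 0.136431 rad
φ₂ = arcsin(sin φ₁ cos δ + cos φ₁ sin δ cos θ)
   = arcsin(-0.97687·0.99071 + 0.21381·0.13601·0.66131) = -71.54374°
λ₂ = λ₁ + atan2(sin θ sin δ cos φ₁, cos δ − sin φ₁ sin φ₂) = -30.88440°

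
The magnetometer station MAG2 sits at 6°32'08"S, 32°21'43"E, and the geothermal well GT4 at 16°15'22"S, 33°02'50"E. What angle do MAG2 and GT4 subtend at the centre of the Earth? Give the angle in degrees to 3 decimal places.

9.744°

MAG2: φ = -6.53556°, λ = +32.36194°
GT4: φ = -16.25611°, λ = +33.04722°
Δφ = -9.7206°,  Δλ = 0.6853°
a = sin²(Δφ/2) + cos φ₁ cos φ₂ sin²(Δλ/2) = 0.007213
c = 2·arcsin(√a) = 0.170059 rad = 9.7437°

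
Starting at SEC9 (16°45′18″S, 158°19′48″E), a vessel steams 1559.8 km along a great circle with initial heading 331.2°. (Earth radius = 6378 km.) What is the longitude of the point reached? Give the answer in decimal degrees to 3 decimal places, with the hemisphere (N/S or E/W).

151.612°E

SEC9: φ = -16.75500°, λ = +158.33000°
δ = d/R = 1559.8/6378 = 0.244559 rad
φ₂ = arcsin(sin φ₁ cos δ + cos φ₁ sin δ cos θ)
   = arcsin(-0.28828·0.97024 + 0.95755·0.24213·0.87631) = -4.38916°
λ₂ = λ₁ + atan2(sin θ sin δ cos φ₁, cos δ − sin φ₁ sin φ₂) = 151.61161°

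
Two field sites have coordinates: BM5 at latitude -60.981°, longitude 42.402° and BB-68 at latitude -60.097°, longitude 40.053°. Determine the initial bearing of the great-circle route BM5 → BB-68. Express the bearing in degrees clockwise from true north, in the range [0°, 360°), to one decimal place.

Δλ = -2.3490°
y = sin Δλ · cos φ₂ = -0.020433
x = cos φ₁ sin φ₂ − sin φ₁ cos φ₂ cos Δλ = 0.015062
θ = atan2(y, x) = -53.6050° → 306.3950° (mod 360°)

306.4°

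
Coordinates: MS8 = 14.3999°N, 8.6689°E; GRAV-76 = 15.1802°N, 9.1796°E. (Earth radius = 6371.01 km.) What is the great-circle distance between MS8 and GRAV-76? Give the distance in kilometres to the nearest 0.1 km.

Δφ = 0.7803°,  Δλ = 0.5107°
a = sin²(Δφ/2) + cos φ₁ cos φ₂ sin²(Δλ/2) = 0.000065
c = 2·arcsin(√a) = 0.016117 rad = 0.9234°
d = R·c = 6371.01 × 0.016117 = 102.7 km

102.7 km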